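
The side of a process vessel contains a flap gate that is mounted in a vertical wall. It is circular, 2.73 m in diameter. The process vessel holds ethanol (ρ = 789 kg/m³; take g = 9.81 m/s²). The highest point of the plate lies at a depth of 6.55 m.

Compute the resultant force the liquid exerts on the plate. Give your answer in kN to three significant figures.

γ = ρg = 789 × 9.81 / 1000 = 7.74009 kN/m³.
The centroid is at the centre, 1.365 m below the top of the plate, so the centroid depth is h_c = 6.55 + 1.365 = 7.915 m.
A = π(1.365)² = 5.85349 m².
Resultant F = γ·h_c·A = 7.74009 × 7.915 × 5.85349 = 358.601 kN.

F ≈ 359 kN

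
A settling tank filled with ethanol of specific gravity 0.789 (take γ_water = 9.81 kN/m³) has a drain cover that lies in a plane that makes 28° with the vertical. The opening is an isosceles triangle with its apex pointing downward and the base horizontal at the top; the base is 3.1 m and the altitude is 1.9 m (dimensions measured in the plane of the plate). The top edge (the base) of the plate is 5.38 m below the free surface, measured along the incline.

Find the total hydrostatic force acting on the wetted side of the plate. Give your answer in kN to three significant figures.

F ≈ 121 kN

γ = 0.789 × 9.81 = 7.74009 kN/m³.
The plate makes 28° with the vertical, i.e. θ = 90° − 28° = 62° to the horizontal. Measuring y along the incline from the free-surface line, vertical depth h = y·sinθ with sinθ = 0.882948.
With the apex down, the centroid sits h/3 = 1.9/3 = 0.633333 m below the base (the top edge), so y_c = 5.38 + 0.633333 = 6.01333 m and h_c = 6.01333 × 0.882948 = 5.30946 m.
A = ½ × 3.1 × 1.9 = 2.945 m².
Resultant F = γ·h_c·A = 7.74009 × 5.30946 × 2.945 = 121.027 kN.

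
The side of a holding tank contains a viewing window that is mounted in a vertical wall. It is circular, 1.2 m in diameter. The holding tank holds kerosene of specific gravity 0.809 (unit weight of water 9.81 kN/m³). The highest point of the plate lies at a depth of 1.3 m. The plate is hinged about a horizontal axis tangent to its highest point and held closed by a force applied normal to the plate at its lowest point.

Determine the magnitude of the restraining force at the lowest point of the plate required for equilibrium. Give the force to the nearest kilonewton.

γ = 0.809 × 9.81 = 7.93629 kN/m³.
The centroid is at the centre, 0.6 m below the top of the plate, so the centroid depth is h_c = 1.3 + 0.6 = 1.9 m.
A = π(0.6)² = 1.13097 m².
Resultant F = γ·h_c·A = 7.93629 × 1.9 × 1.13097 = 17.0538 kN.
I_c = πr⁴/4 = π × 0.6⁴/4 = 0.101788 m⁴.
Centre of pressure: y_p = y_c + I_c/(y_c·A) = 1.9 + 0.101788/(1.9 × 1.13097) = 1.9 + 0.0473687 = 1.94737 m along the plane.
The resultant acts 0.6 + 0.0473687 = 0.647369 m (along the plate) below the hinge at the top edge, so the moment about the hinge is M = F × 0.647369 = 17.0538 × 0.647369 = 11.0401 kN·m.
A normal force at the bottom, 1.2 m from the hinge, must supply this moment: P = 11.0401/1.2 = 9.20008 kN.

P ≈ 9 kN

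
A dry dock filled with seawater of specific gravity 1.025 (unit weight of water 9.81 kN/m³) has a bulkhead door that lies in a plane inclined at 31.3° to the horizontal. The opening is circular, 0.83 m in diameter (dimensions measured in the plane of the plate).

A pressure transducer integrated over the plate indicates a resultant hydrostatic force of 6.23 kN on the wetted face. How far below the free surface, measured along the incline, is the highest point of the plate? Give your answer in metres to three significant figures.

γ = 1.025 × 9.81 = 10.05525 kN/m³.
A = π(0.415)² = 0.541061 m².
From F = γ·h_c·A, the centroid depth is h_c = 6.23/(10.05525 × 0.541061) = 1.14511 m.
Let θ = 31.3° be the plate's angle to the horizontal; measure y along the incline from where the plane meets the free surface. Vertical depth h = y·sinθ with sinθ = 0.519519.
Along the incline, y_c = h_c/sinθ = 1.14511/0.519519 = 2.20417 m.
The centroid is at the centre, 0.415 m below the top of the plate, so the highest point sits at y_top = 2.20417 − 0.415 = 1.78917 m along the incline.

y_top ≈ 1.79 m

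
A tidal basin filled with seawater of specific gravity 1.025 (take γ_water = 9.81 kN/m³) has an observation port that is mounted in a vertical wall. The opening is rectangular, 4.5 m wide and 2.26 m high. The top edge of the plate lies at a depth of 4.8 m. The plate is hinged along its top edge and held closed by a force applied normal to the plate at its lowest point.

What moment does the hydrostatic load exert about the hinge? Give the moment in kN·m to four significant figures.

M ≈ 728.8 kN·m

γ = 1.025 × 9.81 = 10.05525 kN/m³.
The centroid lies 2.26/2 = 1.13 m below the top edge, so the centroid depth is h_c = 4.8 + 1.13 = 5.93 m.
A = 4.5 × 2.26 = 10.17 m².
Resultant F = γ·h_c·A = 10.05525 × 5.93 × 10.17 = 606.413 kN.
I_c = b·h³/12 = 4.5 × 2.26³/12 = 4.32869 m⁴.
Centre of pressure: y_p = y_c + I_c/(y_c·A) = 5.93 + 4.32869/(5.93 × 10.17) = 5.93 + 0.0717763 = 6.00178 m along the plane.
The resultant acts 1.13 + 0.0717763 = 1.20178 m (along the plate) below the hinge at the top edge, so the moment about the hinge is M = F × 1.20178 = 606.413 × 1.20178 = 728.775 kN·m.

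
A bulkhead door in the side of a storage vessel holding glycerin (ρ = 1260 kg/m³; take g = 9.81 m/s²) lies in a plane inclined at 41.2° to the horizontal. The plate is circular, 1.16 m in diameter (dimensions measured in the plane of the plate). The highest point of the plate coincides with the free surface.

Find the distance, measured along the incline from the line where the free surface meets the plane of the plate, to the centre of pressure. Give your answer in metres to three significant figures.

γ = ρg = 1260 × 9.81 / 1000 = 12.3606 kN/m³.
Let θ = 41.2° be the plate's angle to the horizontal; measure y along the incline from where the plane meets the free surface. Vertical depth h = y·sinθ with sinθ = 0.658689.
The centroid is at the centre, 0.58 m below the top of the plate, so y_c = 0.58 m and h_c = 0.58 × 0.658689 = 0.38204 m.
A = π(0.58)² = 1.05683 m².
Resultant F = γ·h_c·A = 12.3606 × 0.38204 × 1.05683 = 4.99061 kN.
I_c = πr⁴/4 = π × 0.58⁴/4 = 0.0888796 m⁴.
Centre of pressure: y_p = y_c + I_c/(y_c·A) = 0.58 + 0.0888796/(0.58 × 1.05683) = 0.58 + 0.145 = 0.725 m along the plane.

y_p = 0.725 m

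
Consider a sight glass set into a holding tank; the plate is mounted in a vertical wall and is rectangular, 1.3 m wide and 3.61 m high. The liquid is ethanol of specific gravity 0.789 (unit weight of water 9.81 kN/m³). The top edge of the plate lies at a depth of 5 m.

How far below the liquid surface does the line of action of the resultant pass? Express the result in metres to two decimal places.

h_p = 6.96 m

γ = 0.789 × 9.81 = 7.74009 kN/m³.
The centroid lies 3.61/2 = 1.805 m below the top edge, so the centroid depth is h_c = 5 + 1.805 = 6.805 m.
A = 1.3 × 3.61 = 4.693 m².
Resultant F = γ·h_c·A = 7.74009 × 6.805 × 4.693 = 247.186 kN.
I_c = b·h³/12 = 1.3 × 3.61³/12 = 5.09664 m⁴.
Centre of pressure: y_p = y_c + I_c/(y_c·A) = 6.805 + 5.09664/(6.805 × 4.693) = 6.805 + 0.15959 = 6.96459 m along the plane.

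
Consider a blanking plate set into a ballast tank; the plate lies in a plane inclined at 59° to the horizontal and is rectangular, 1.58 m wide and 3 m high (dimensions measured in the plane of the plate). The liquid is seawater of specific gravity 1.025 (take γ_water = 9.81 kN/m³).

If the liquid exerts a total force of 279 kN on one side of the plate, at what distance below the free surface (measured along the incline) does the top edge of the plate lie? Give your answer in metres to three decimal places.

y_top ≈ 5.329 m

γ = 1.025 × 9.81 = 10.05525 kN/m³.
A = 1.58 × 3 = 4.74 m².
From F = γ·h_c·A, the centroid depth is h_c = 279/(10.05525 × 4.74) = 5.85373 m.
Let θ = 59° be the plate's angle to the horizontal; measure y along the incline from where the plane meets the free surface. Vertical depth h = y·sinθ with sinθ = 0.857167.
Along the incline, y_c = h_c/sinθ = 5.85373/0.857167 = 6.82916 m.
The centroid lies 3/2 = 1.5 m below the top edge, so the top edge sits at y_top = 6.82916 − 1.5 = 5.32916 m along the incline.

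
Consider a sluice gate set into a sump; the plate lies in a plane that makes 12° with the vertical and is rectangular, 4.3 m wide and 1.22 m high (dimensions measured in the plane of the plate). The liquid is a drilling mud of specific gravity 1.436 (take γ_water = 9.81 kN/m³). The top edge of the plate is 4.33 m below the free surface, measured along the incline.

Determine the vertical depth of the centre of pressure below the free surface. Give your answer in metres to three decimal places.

γ = 1.436 × 9.81 = 14.08716 kN/m³.
The plate makes 12° with the vertical, i.e. θ = 90° − 12° = 78° to the horizontal. Measuring y along the incline from the free-surface line, vertical depth h = y·sinθ with sinθ = 0.978148.
The centroid lies 1.22/2 = 0.61 m below the top edge, so y_c = 4.33 + 0.61 = 4.94 m and h_c = 4.94 × 0.978148 = 4.83205 m.
A = 4.3 × 1.22 = 5.246 m².
Resultant F = γ·h_c·A = 14.08716 × 4.83205 × 5.246 = 357.094 kN.
I_c = b·h³/12 = 4.3 × 1.22³/12 = 0.650679 m⁴.
Centre of pressure: y_p = y_c + I_c/(y_c·A) = 4.94 + 0.650679/(4.94 × 5.246) = 4.94 + 0.025108 = 4.96511 m along the plane.
Vertically, h_p = y_p·sinθ = 4.96511 × 0.978148 = 4.85661 m.

h_p = 4.857 m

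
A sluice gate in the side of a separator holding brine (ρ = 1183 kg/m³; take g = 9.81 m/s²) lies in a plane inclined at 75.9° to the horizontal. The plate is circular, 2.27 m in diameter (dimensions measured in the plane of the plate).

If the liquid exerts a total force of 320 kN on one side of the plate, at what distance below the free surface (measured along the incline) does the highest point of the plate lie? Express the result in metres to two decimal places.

γ = ρg = 1183 × 9.81 / 1000 = 11.60523 kN/m³.
A = π(1.135)² = 4.04708 m².
From F = γ·h_c·A, the centroid depth is h_c = 320/(11.60523 × 4.04708) = 6.81325 m.
Let θ = 75.9° be the plate's angle to the horizontal; measure y along the incline from where the plane meets the free surface. Vertical depth h = y·sinθ with sinθ = 0.969872.
Along the incline, y_c = h_c/sinθ = 6.81325/0.969872 = 7.0249 m.
The centroid is at the centre, 1.135 m below the top of the plate, so the highest point sits at y_top = 7.0249 − 1.135 = 5.8899 m along the incline.

y_top ≈ 5.89 m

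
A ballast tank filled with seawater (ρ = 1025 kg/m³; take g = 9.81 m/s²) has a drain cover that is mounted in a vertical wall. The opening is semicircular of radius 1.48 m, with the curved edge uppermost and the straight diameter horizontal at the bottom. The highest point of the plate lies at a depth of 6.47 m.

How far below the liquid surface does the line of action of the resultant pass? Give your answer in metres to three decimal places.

γ = ρg = 1025 × 9.81 / 1000 = 10.05525 kN/m³.
The centroid lies 4r/(3π) = 0.628132 m above the diameter, so r − 4r/(3π) = 1.48 − 0.628132 = 0.851868 m below the topmost point, so the centroid depth is h_c = 6.47 + 0.851868 = 7.32187 m.
A = πr²/2 = π × 1.48²/2 = 3.44067 m².
Resultant F = γ·h_c·A = 10.05525 × 7.32187 × 3.44067 = 253.313 kN.
I_c = (π/8 − 8/(9π))·r⁴ = 0.109757 × 1.48⁴ = 0.526598 m⁴.
Centre of pressure: y_p = y_c + I_c/(y_c·A) = 7.32187 + 0.526598/(7.32187 × 3.44067) = 7.32187 + 0.0209033 = 7.34277 m along the plane.

h_p = 7.343 m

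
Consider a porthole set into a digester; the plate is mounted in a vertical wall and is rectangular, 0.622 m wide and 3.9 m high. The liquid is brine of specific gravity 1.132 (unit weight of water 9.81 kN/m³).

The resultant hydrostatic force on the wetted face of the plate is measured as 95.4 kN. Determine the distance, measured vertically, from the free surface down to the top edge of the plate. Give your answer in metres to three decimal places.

γ = 1.132 × 9.81 = 11.10492 kN/m³.
A = 0.622 × 3.9 = 2.4258 m².
From F = γ·h_c·A, the centroid depth is h_c = 95.4/(11.10492 × 2.4258) = 3.54142 m.
The centroid lies 3.9/2 = 1.95 m below the top edge, so the top edge sits at h_top = 3.54142 − 1.95 = 1.59142 m below the surface.

d_top ≈ 1.591 m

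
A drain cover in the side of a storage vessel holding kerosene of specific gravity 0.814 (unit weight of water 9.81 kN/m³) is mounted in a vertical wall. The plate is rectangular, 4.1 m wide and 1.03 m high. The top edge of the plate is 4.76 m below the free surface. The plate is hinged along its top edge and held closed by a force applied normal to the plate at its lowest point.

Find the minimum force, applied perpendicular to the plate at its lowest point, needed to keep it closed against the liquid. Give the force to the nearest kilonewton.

P ≈ 92 kN

γ = 0.814 × 9.81 = 7.98534 kN/m³.
The centroid lies 1.03/2 = 0.515 m below the top edge, so the centroid depth is h_c = 4.76 + 0.515 = 5.275 m.
A = 4.1 × 1.03 = 4.223 m².
Resultant F = γ·h_c·A = 7.98534 × 5.275 × 4.223 = 177.884 kN.
I_c = b·h³/12 = 4.1 × 1.03³/12 = 0.373348 m⁴.
Centre of pressure: y_p = y_c + I_c/(y_c·A) = 5.275 + 0.373348/(5.275 × 4.223) = 5.275 + 0.0167599 = 5.29176 m along the plane.
The resultant acts 0.515 + 0.0167599 = 0.53176 m (along the plate) below the hinge at the top edge, so the moment about the hinge is M = F × 0.53176 = 177.884 × 0.53176 = 94.5916 kN·m.
A normal force at the bottom, 1.03 m from the hinge, must supply this moment: P = 94.5916/1.03 = 91.8365 kN.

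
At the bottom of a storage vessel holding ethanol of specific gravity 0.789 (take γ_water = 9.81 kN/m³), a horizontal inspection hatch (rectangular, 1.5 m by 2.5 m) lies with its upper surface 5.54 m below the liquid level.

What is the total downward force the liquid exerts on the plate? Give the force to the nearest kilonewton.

F ≈ 161 kN

γ = 0.789 × 9.81 = 7.74009 kN/m³.
The plate is horizontal, so pressure is uniform at p = γ·h = 7.74009 × 5.54 = 42.8801 kN/m².
A = 1.5 × 2.5 = 3.75 m².
F = p·A = 42.8801 × 3.75 = 160.8 kN.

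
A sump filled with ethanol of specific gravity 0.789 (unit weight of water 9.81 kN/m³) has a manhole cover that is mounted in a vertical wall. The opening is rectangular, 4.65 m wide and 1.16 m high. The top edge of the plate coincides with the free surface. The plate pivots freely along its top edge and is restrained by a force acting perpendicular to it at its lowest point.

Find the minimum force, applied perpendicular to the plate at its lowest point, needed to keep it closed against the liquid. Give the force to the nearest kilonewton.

P ≈ 16 kN

γ = 0.789 × 9.81 = 7.74009 kN/m³.
The centroid lies 1.16/2 = 0.58 m below the top edge, so the centroid depth is h_c = 0.58 m.
A = 4.65 × 1.16 = 5.394 m².
Resultant F = γ·h_c·A = 7.74009 × 0.58 × 5.394 = 24.215 kN.
I_c = b·h³/12 = 4.65 × 1.16³/12 = 0.604847 m⁴.
Centre of pressure: y_p = y_c + I_c/(y_c·A) = 0.58 + 0.604847/(0.58 × 5.394) = 0.58 + 0.193333 = 0.773333 m along the plane.
The resultant acts 0.58 + 0.193333 = 0.773333 m (along the plate) below the hinge at the top edge, so the moment about the hinge is M = F × 0.773333 = 24.215 × 0.773333 = 18.7263 kN·m.
A normal force at the bottom, 1.16 m from the hinge, must supply this moment: P = 18.7263/1.16 = 16.1434 kN.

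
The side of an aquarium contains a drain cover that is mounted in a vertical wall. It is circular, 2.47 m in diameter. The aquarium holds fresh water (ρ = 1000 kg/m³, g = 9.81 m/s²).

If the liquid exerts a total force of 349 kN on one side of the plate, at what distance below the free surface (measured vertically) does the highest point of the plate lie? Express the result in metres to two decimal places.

γ = ρg = 1000 × 9.81 = 9810 N/m³ = 9.81 kN/m³.
A = π(1.235)² = 4.79164 m².
From F = γ·h_c·A, the centroid depth is h_c = 349/(9.81 × 4.79164) = 7.42459 m.
The centroid is at the centre, 1.235 m below the top of the plate, so the highest point sits at h_top = 7.42459 − 1.235 = 6.18959 m below the surface.

d_top ≈ 6.19 m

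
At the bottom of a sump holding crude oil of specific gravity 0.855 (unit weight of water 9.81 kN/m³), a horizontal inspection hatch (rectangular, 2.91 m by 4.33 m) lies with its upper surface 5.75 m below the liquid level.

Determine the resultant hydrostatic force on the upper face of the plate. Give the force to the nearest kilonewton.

γ = 0.855 × 9.81 = 8.38755 kN/m³.
The plate is horizontal, so pressure is uniform at p = γ·h = 8.38755 × 5.75 = 48.2284 kN/m².
A = 2.91 × 4.33 = 12.6003 m².
F = p·A = 48.2284 × 12.6003 = 607.692 kN.

F ≈ 608 kN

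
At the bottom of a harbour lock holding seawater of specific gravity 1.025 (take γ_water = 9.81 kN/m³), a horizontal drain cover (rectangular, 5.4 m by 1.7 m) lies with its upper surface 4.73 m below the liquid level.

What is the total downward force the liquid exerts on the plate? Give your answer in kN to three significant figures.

γ = 1.025 × 9.81 = 10.05525 kN/m³.
The plate is horizontal, so pressure is uniform at p = γ·h = 10.05525 × 4.73 = 47.5613 kN/m².
A = 5.4 × 1.7 = 9.18 m².
F = p·A = 47.5613 × 9.18 = 436.613 kN.

F ≈ 437 kN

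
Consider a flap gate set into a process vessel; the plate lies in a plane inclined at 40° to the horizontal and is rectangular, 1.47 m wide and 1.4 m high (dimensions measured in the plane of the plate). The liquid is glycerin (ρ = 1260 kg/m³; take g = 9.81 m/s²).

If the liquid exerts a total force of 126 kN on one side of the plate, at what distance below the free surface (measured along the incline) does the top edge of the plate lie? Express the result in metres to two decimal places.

γ = ρg = 1260 × 9.81 / 1000 = 12.3606 kN/m³.
A = 1.47 × 1.4 = 2.058 m².
From F = γ·h_c·A, the centroid depth is h_c = 126/(12.3606 × 2.058) = 4.9532 m.
Let θ = 40° be the plate's angle to the horizontal; measure y along the incline from where the plane meets the free surface. Vertical depth h = y·sinθ with sinθ = 0.642788.
Along the incline, y_c = h_c/sinθ = 4.9532/0.642788 = 7.70581 m.
The centroid lies 1.4/2 = 0.7 m below the top edge, so the top edge sits at y_top = 7.70581 − 0.7 = 7.00581 m along the incline.

y_top ≈ 7.01 m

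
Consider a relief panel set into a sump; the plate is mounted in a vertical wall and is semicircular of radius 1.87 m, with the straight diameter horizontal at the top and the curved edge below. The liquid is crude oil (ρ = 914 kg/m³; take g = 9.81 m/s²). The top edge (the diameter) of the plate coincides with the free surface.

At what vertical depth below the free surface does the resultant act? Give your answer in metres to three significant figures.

h_p = 1.10 m

γ = ρg = 914 × 9.81 / 1000 = 8.96634 kN/m³.
The centroid of a semicircle lies 4r/(3π) = 0.793653 m from the diameter, here below the top edge, so the centroid depth is h_c = 0.793653 m.
A = πr²/2 = π × 1.87²/2 = 5.49292 m².
Resultant F = γ·h_c·A = 8.96634 × 0.793653 × 5.49292 = 39.0885 kN.
I_c = (π/8 − 8/(9π))·r⁴ = 0.109757 × 1.87⁴ = 1.34214 m⁴.
Centre of pressure: y_p = y_c + I_c/(y_c·A) = 0.793653 + 1.34214/(0.793653 × 5.49292) = 0.793653 + 0.307868 = 1.10152 m along the plane.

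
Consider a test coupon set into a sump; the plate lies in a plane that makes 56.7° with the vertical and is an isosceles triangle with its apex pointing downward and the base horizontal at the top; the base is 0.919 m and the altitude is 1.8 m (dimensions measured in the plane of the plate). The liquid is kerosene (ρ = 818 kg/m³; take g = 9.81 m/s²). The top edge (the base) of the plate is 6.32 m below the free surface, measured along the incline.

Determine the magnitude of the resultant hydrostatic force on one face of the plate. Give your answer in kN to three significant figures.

F ≈ 25.2 kN

γ = ρg = 818 × 9.81 / 1000 = 8.02458 kN/m³.
The plate makes 56.7° with the vertical, i.e. θ = 90° − 56.7° = 33.3° to the horizontal. Measuring y along the incline from the free-surface line, vertical depth h = y·sinθ with sinθ = 0.549023.
With the apex down, the centroid sits h/3 = 1.8/3 = 0.6 m below the base (the top edge), so y_c = 6.32 + 0.6 = 6.92 m and h_c = 6.92 × 0.549023 = 3.79924 m.
A = ½ × 0.919 × 1.8 = 0.8271 m².
Resultant F = γ·h_c·A = 8.02458 × 3.79924 × 0.8271 = 25.2161 kN.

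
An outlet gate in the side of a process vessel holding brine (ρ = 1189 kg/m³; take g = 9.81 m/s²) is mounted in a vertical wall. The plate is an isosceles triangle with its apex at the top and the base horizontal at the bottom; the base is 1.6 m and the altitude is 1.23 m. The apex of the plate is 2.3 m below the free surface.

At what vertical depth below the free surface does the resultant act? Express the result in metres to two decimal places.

γ = ρg = 1189 × 9.81 / 1000 = 11.66409 kN/m³.
With the apex up, the centroid sits 2h/3 = 2 × 1.23/3 = 0.82 m below the apex, so the centroid depth is h_c = 2.3 + 0.82 = 3.12 m.
A = ½ × 1.6 × 1.23 = 0.984 m².
Resultant F = γ·h_c·A = 11.66409 × 3.12 × 0.984 = 35.8097 kN.
I_c = b·h³/36 = 1.6 × 1.23³/36 = 0.0827052 m⁴.
Centre of pressure: y_p = y_c + I_c/(y_c·A) = 3.12 + 0.0827052/(3.12 × 0.984) = 3.12 + 0.0269391 = 3.14694 m along the plane.

h_p = 3.15 m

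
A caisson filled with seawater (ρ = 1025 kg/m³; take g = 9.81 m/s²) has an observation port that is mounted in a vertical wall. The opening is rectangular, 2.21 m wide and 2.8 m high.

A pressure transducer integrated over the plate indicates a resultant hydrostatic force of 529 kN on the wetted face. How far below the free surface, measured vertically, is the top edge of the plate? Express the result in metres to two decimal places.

γ = ρg = 1025 × 9.81 / 1000 = 10.05525 kN/m³.
A = 2.21 × 2.8 = 6.188 m².
From F = γ·h_c·A, the centroid depth is h_c = 529/(10.05525 × 6.188) = 8.50183 m.
The centroid lies 2.8/2 = 1.4 m below the top edge, so the top edge sits at h_top = 8.50183 − 1.4 = 7.10183 m below the surface.

d_top ≈ 7.10 m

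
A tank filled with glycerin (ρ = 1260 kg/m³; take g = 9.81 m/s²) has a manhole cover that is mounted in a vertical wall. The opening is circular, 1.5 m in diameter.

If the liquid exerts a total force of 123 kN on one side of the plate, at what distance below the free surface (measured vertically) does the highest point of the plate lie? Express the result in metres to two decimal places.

γ = ρg = 1260 × 9.81 / 1000 = 12.3606 kN/m³.
A = π(0.75)² = 1.76715 m².
From F = γ·h_c·A, the centroid depth is h_c = 123/(12.3606 × 1.76715) = 5.63109 m.
The centroid is at the centre, 0.75 m below the top of the plate, so the highest point sits at h_top = 5.63109 − 0.75 = 4.88109 m below the surface.

d_top ≈ 4.88 m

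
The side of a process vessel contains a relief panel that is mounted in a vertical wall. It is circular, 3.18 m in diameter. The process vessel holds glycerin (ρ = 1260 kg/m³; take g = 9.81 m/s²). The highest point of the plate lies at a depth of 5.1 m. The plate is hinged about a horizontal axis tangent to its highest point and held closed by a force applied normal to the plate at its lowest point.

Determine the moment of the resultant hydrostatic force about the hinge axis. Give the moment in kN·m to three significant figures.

M ≈ 1110 kN·m

γ = ρg = 1260 × 9.81 / 1000 = 12.3606 kN/m³.
The centroid is at the centre, 1.59 m below the top of the plate, so the centroid depth is h_c = 5.1 + 1.59 = 6.69 m.
A = π(1.59)² = 7.94226 m².
Resultant F = γ·h_c·A = 12.3606 × 6.69 × 7.94226 = 656.765 kN.
I_c = πr⁴/4 = π × 1.59⁴/4 = 5.01971 m⁴.
Centre of pressure: y_p = y_c + I_c/(y_c·A) = 6.69 + 5.01971/(6.69 × 7.94226) = 6.69 + 0.0944732 = 6.78447 m along the plane.
The resultant acts 1.59 + 0.0944732 = 1.68447 m (along the plate) below the hinge at the top edge, so the moment about the hinge is M = F × 1.68447 = 656.765 × 1.68447 = 1106.3 kN·m.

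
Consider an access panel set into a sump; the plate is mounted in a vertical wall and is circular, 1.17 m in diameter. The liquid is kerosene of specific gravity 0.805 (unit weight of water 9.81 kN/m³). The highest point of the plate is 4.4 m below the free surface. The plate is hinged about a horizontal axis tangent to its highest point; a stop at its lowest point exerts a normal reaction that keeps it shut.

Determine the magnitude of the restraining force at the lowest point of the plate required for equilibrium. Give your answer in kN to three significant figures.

P ≈ 21.8 kN

γ = 0.805 × 9.81 = 7.89705 kN/m³.
The centroid is at the centre, 0.585 m below the top of the plate, so the centroid depth is h_c = 4.4 + 0.585 = 4.985 m.
A = π(0.585)² = 1.07513 m².
Resultant F = γ·h_c·A = 7.89705 × 4.985 × 1.07513 = 42.3244 kN.
I_c = πr⁴/4 = π × 0.585⁴/4 = 0.0919842 m⁴.
Centre of pressure: y_p = y_c + I_c/(y_c·A) = 4.985 + 0.0919842/(4.985 × 1.07513) = 4.985 + 0.0171628 = 5.00216 m along the plane.
The resultant acts 0.585 + 0.0171628 = 0.602163 m (along the plate) below the hinge at the top edge, so the moment about the hinge is M = F × 0.602163 = 42.3244 × 0.602163 = 25.4862 kN·m.
A normal force at the bottom, 1.17 m from the hinge, must supply this moment: P = 25.4862/1.17 = 21.7831 kN.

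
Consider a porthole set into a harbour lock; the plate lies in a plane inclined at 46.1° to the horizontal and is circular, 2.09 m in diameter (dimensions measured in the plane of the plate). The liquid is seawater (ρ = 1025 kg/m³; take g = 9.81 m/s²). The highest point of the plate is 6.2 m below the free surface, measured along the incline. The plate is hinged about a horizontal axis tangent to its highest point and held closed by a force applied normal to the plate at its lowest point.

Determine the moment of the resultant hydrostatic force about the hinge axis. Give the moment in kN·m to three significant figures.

γ = ρg = 1025 × 9.81 / 1000 = 10.05525 kN/m³.
Let θ = 46.1° be the plate's angle to the horizontal; measure y along the incline from where the plane meets the free surface. Vertical depth h = y·sinθ with sinθ = 0.720551.
The centroid is at the centre, 1.045 m below the top of the plate, so y_c = 6.2 + 1.045 = 7.245 m and h_c = 7.245 × 0.720551 = 5.22039 m.
A = π(1.045)² = 3.4307 m².
Resultant F = γ·h_c·A = 10.05525 × 5.22039 × 3.4307 = 180.085 kN.
I_c = πr⁴/4 = π × 1.045⁴/4 = 0.936602 m⁴.
Centre of pressure: y_p = y_c + I_c/(y_c·A) = 7.245 + 0.936602/(7.245 × 3.4307) = 7.245 + 0.037682 = 7.28268 m along the plane.
The resultant acts 1.045 + 0.037682 = 1.08268 m (along the plate) below the hinge at the top edge, so the moment about the hinge is M = F × 1.08268 = 180.085 × 1.08268 = 194.974 kN·m.

M ≈ 195 kN·m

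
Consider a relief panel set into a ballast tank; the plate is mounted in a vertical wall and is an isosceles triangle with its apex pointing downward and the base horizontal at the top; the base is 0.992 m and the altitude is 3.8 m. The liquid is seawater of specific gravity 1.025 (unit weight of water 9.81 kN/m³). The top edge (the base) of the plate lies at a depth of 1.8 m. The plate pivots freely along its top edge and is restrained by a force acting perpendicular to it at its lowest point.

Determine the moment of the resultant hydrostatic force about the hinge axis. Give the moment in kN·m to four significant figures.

M ≈ 88.82 kN·m

γ = 1.025 × 9.81 = 10.05525 kN/m³.
With the apex down, the centroid sits h/3 = 3.8/3 = 1.26667 m below the base (the top edge), so the centroid depth is h_c = 1.8 + 1.26667 = 3.06667 m.
A = ½ × 0.992 × 3.8 = 1.8848 m².
Resultant F = γ·h_c·A = 10.05525 × 3.06667 × 1.8848 = 58.1199 kN.
I_c = b·h³/36 = 0.992 × 3.8³/36 = 1.51203 m⁴.
Centre of pressure: y_p = y_c + I_c/(y_c·A) = 3.06667 + 1.51203/(3.06667 × 1.8848) = 3.06667 + 0.261594 = 3.32826 m along the plane.
The resultant acts 1.26667 + 0.261594 = 1.52826 m (along the plate) below the hinge at the top edge, so the moment about the hinge is M = F × 1.52826 = 58.1199 × 1.52826 = 88.8223 kN·m.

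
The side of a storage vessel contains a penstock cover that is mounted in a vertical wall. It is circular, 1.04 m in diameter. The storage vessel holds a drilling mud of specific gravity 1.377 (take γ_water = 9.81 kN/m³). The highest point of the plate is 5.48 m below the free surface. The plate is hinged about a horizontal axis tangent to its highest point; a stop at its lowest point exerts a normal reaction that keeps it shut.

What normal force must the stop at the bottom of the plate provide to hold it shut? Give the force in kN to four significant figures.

P ≈ 35.17 kN

γ = 1.377 × 9.81 = 13.50837 kN/m³.
The centroid is at the centre, 0.52 m below the top of the plate, so the centroid depth is h_c = 5.48 + 0.52 = 6 m.
A = π(0.52)² = 0.849487 m².
Resultant F = γ·h_c·A = 13.50837 × 6 × 0.849487 = 68.8511 kN.
I_c = πr⁴/4 = π × 0.52⁴/4 = 0.0574253 m⁴.
Centre of pressure: y_p = y_c + I_c/(y_c·A) = 6 + 0.0574253/(6 × 0.849487) = 6 + 0.0112667 = 6.01127 m along the plane.
The resultant acts 0.52 + 0.0112667 = 0.531267 m (along the plate) below the hinge at the top edge, so the moment about the hinge is M = F × 0.531267 = 68.8511 × 0.531267 = 36.5783 kN·m.
A normal force at the bottom, 1.04 m from the hinge, must supply this moment: P = 36.5783/1.04 = 35.1714 kN.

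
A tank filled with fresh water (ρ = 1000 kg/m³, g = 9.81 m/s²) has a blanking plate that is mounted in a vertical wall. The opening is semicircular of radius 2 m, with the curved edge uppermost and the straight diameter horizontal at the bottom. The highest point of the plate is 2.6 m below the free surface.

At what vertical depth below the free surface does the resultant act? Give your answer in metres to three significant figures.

h_p = 3.83 m

γ = ρg = 1000 × 9.81 = 9810 N/m³ = 9.81 kN/m³.
The centroid lies 4r/(3π) = 0.848826 m above the diameter, so r − 4r/(3π) = 2 − 0.848826 = 1.15117 m below the topmost point, so the centroid depth is h_c = 2.6 + 1.15117 = 3.75117 m.
A = πr²/2 = π × 2²/2 = 6.28319 m².
Resultant F = γ·h_c·A = 9.81 × 3.75117 × 6.28319 = 231.215 kN.
I_c = (π/8 − 8/(9π))·r⁴ = 0.109757 × 2⁴ = 1.75611 m⁴.
Centre of pressure: y_p = y_c + I_c/(y_c·A) = 3.75117 + 1.75611/(3.75117 × 6.28319) = 3.75117 + 0.0745083 = 3.82568 m along the plane.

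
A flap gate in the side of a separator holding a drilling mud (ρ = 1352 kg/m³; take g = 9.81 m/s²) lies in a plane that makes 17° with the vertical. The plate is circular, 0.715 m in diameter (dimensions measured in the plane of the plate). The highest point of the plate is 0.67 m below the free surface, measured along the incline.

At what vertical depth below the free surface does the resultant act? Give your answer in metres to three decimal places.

h_p = 1.012 m

γ = ρg = 1352 × 9.81 / 1000 = 13.26312 kN/m³.
The plate makes 17° with the vertical, i.e. θ = 90° − 17° = 73° to the horizontal. Measuring y along the incline from the free-surface line, vertical depth h = y·sinθ with sinθ = 0.956305.
The centroid is at the centre, 0.3575 m below the top of the plate, so y_c = 0.67 + 0.3575 = 1.0275 m and h_c = 1.0275 × 0.956305 = 0.982603 m.
A = π(0.3575)² = 0.401515 m².
Resultant F = γ·h_c·A = 13.26312 × 0.982603 × 0.401515 = 5.2327 kN.
I_c = πr⁴/4 = π × 0.3575⁴/4 = 0.012829 m⁴.
Centre of pressure: y_p = y_c + I_c/(y_c·A) = 1.0275 + 0.012829/(1.0275 × 0.401515) = 1.0275 + 0.0310963 = 1.0586 m along the plane.
Vertically, h_p = y_p·sinθ = 1.0586 × 0.956305 = 1.01234 m.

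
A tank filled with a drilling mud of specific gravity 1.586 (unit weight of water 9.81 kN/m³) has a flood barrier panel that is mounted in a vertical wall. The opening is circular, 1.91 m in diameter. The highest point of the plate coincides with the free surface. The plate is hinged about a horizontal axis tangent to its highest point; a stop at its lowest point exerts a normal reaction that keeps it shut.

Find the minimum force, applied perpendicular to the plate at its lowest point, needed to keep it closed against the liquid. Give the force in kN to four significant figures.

P ≈ 26.61 kN

γ = 1.586 × 9.81 = 15.55866 kN/m³.
The centroid is at the centre, 0.955 m below the top of the plate, so the centroid depth is h_c = 0.955 m.
A = π(0.955)² = 2.86521 m².
Resultant F = γ·h_c·A = 15.55866 × 0.955 × 2.86521 = 42.5728 kN.
I_c = πr⁴/4 = π × 0.955⁴/4 = 0.653286 m⁴.
Centre of pressure: y_p = y_c + I_c/(y_c·A) = 0.955 + 0.653286/(0.955 × 2.86521) = 0.955 + 0.23875 = 1.19375 m along the plane.
The resultant acts 0.955 + 0.23875 = 1.19375 m (along the plate) below the hinge at the top edge, so the moment about the hinge is M = F × 1.19375 = 42.5728 × 1.19375 = 50.8213 kN·m.
A normal force at the bottom, 1.91 m from the hinge, must supply this moment: P = 50.8213/1.91 = 26.608 kN.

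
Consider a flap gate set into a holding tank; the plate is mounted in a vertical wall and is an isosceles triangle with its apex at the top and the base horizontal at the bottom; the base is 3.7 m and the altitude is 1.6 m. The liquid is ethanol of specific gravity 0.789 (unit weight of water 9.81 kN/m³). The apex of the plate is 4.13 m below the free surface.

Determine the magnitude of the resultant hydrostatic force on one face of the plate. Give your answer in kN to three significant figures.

γ = 0.789 × 9.81 = 7.74009 kN/m³.
With the apex up, the centroid sits 2h/3 = 2 × 1.6/3 = 1.06667 m below the apex, so the centroid depth is h_c = 4.13 + 1.06667 = 5.19667 m.
A = ½ × 3.7 × 1.6 = 2.96 m².
Resultant F = γ·h_c·A = 7.74009 × 5.19667 × 2.96 = 119.059 kN.

F ≈ 119 kN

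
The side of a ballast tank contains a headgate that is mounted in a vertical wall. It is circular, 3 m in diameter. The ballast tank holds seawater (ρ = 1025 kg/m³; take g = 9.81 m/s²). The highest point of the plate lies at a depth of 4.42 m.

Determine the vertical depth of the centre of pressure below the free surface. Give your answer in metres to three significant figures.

h_p = 6.02 m

γ = ρg = 1025 × 9.81 / 1000 = 10.05525 kN/m³.
The centroid is at the centre, 1.5 m below the top of the plate, so the centroid depth is h_c = 4.42 + 1.5 = 5.92 m.
A = π(1.5)² = 7.06858 m².
Resultant F = γ·h_c·A = 10.05525 × 5.92 × 7.06858 = 420.772 kN.
I_c = πr⁴/4 = π × 1.5⁴/4 = 3.97608 m⁴.
Centre of pressure: y_p = y_c + I_c/(y_c·A) = 5.92 + 3.97608/(5.92 × 7.06858) = 5.92 + 0.095017 = 6.01502 m along the plane.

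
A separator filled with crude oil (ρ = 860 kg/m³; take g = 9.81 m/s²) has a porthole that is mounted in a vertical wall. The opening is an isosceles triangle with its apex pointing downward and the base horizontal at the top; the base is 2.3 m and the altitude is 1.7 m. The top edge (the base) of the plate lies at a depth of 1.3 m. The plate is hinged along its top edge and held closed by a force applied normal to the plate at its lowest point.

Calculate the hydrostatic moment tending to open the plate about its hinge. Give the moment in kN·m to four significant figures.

M ≈ 20.09 kN·m

γ = ρg = 860 × 9.81 / 1000 = 8.4366 kN/m³.
With the apex down, the centroid sits h/3 = 1.7/3 = 0.566667 m below the base (the top edge), so the centroid depth is h_c = 1.3 + 0.566667 = 1.86667 m.
A = ½ × 2.3 × 1.7 = 1.955 m².
Resultant F = γ·h_c·A = 8.4366 × 1.86667 × 1.955 = 30.788 kN.
I_c = b·h³/36 = 2.3 × 1.7³/36 = 0.313886 m⁴.
Centre of pressure: y_p = y_c + I_c/(y_c·A) = 1.86667 + 0.313886/(1.86667 × 1.955) = 1.86667 + 0.0860117 = 1.95268 m along the plane.
The resultant acts 0.566667 + 0.0860117 = 0.652679 m (along the plate) below the hinge at the top edge, so the moment about the hinge is M = F × 0.652679 = 30.788 × 0.652679 = 20.0947 kN·m.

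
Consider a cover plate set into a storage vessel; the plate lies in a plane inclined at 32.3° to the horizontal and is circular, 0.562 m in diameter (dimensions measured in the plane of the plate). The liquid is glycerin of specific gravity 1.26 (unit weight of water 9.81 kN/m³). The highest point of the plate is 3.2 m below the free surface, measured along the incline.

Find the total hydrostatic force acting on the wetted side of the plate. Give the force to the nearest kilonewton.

γ = 1.26 × 9.81 = 12.3606 kN/m³.
Let θ = 32.3° be the plate's angle to the horizontal; measure y along the incline from where the plane meets the free surface. Vertical depth h = y·sinθ with sinθ = 0.534352.
The centroid is at the centre, 0.281 m below the top of the plate, so y_c = 3.2 + 0.281 = 3.481 m and h_c = 3.481 × 0.534352 = 1.86008 m.
A = π(0.281)² = 0.248063 m².
Resultant F = γ·h_c·A = 12.3606 × 1.86008 × 0.248063 = 5.70339 kN.

F ≈ 6 kN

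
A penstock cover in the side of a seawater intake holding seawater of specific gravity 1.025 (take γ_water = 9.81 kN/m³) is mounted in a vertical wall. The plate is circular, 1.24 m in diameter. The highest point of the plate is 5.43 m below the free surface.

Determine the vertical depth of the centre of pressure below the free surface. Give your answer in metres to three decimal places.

h_p = 6.066 m

γ = 1.025 × 9.81 = 10.05525 kN/m³.
The centroid is at the centre, 0.62 m below the top of the plate, so the centroid depth is h_c = 5.43 + 0.62 = 6.05 m.
A = π(0.62)² = 1.20763 m².
Resultant F = γ·h_c·A = 10.05525 × 6.05 × 1.20763 = 73.4653 kN.
I_c = πr⁴/4 = π × 0.62⁴/4 = 0.116053 m⁴.
Centre of pressure: y_p = y_c + I_c/(y_c·A) = 6.05 + 0.116053/(6.05 × 1.20763) = 6.05 + 0.0158843 = 6.06588 m along the plane.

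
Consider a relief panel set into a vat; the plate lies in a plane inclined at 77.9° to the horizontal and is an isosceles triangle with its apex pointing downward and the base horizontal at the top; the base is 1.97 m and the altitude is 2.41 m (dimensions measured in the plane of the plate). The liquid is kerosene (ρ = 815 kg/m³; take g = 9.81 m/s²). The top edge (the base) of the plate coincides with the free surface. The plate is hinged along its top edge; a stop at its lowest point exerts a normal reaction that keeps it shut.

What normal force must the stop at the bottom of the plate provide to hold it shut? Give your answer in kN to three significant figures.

P ≈ 7.45 kN

γ = ρg = 815 × 9.81 / 1000 = 7.99515 kN/m³.
Let θ = 77.9° be the plate's angle to the horizontal; measure y along the incline from where the plane meets the free surface. Vertical depth h = y·sinθ with sinθ = 0.977783.
With the apex down, the centroid sits h/3 = 2.41/3 = 0.803333 m below the base (the top edge), so y_c = 0.803333 m and h_c = 0.803333 × 0.977783 = 0.785485 m.
A = ½ × 1.97 × 2.41 = 2.37385 m².
Resultant F = γ·h_c·A = 7.99515 × 0.785485 × 2.37385 = 14.9079 kN.
I_c = b·h³/36 = 1.97 × 2.41³/36 = 0.765975 m⁴.
Centre of pressure: y_p = y_c + I_c/(y_c·A) = 0.803333 + 0.765975/(0.803333 × 2.37385) = 0.803333 + 0.401667 = 1.205 m along the plane.
The resultant acts 0.803333 + 0.401667 = 1.205 m (along the plate) below the hinge at the top edge, so the moment about the hinge is M = F × 1.205 = 14.9079 × 1.205 = 17.964 kN·m.
A normal force at the bottom, 2.41 m from the hinge, must supply this moment: P = 17.964/2.41 = 7.45394 kN.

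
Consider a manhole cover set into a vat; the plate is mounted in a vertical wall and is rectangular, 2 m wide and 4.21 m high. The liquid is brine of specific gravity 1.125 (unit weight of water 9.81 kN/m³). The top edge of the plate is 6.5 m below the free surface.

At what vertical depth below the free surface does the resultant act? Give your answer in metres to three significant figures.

γ = 1.125 × 9.81 = 11.03625 kN/m³.
The centroid lies 4.21/2 = 2.105 m below the top edge, so the centroid depth is h_c = 6.5 + 2.105 = 8.605 m.
A = 2 × 4.21 = 8.42 m².
Resultant F = γ·h_c·A = 11.03625 × 8.605 × 8.42 = 799.622 kN.
I_c = b·h³/12 = 2 × 4.21³/12 = 12.4364 m⁴.
Centre of pressure: y_p = y_c + I_c/(y_c·A) = 8.605 + 12.4364/(8.605 × 8.42) = 8.605 + 0.171645 = 8.77665 m along the plane.

h_p = 8.78 m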